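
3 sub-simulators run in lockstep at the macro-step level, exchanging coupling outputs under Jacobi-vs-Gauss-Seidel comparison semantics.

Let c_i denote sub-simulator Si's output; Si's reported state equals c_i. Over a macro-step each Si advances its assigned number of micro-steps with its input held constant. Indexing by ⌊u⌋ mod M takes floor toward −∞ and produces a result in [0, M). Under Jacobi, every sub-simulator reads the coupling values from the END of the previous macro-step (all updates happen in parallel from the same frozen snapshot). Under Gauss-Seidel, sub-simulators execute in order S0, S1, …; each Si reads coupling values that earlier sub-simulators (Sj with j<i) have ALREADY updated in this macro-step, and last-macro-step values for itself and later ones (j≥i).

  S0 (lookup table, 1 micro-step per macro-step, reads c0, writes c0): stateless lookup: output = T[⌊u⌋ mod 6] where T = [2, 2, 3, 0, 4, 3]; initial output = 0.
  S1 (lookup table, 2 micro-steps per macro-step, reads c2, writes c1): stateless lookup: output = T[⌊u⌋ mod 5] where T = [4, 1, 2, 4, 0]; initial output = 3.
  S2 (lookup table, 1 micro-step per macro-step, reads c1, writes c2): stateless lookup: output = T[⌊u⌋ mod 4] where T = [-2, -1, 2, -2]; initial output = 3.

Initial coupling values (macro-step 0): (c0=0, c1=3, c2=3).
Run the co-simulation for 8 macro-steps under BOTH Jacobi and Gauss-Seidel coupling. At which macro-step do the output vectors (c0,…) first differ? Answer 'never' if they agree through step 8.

[Jacobi] macro 1: S0 reads c0=0 → after 1×micro: 2; S1 reads c2=3 → after 2×micro: 4; S2 reads c1=3 → after 1×micro: -2 ⇒ (c0=2, c1=4, c2=-2)
[Jacobi] macro 2: S0 reads c0=2 → after 1×micro: 3; S1 reads c2=-2 → after 2×micro: 4; S2 reads c1=4 → after 1×micro: -2 ⇒ (c0=3, c1=4, c2=-2)
[Jacobi] macro 3: S0 reads c0=3 → after 1×micro: 0; S1 reads c2=-2 → after 2×micro: 4; S2 reads c1=4 → after 1×micro: -2 ⇒ (c0=0, c1=4, c2=-2)
[Jacobi] macro 4: S0 reads c0=0 → after 1×micro: 2; S1 reads c2=-2 → after 2×micro: 4; S2 reads c1=4 → after 1×micro: -2 ⇒ (c0=2, c1=4, c2=-2)
[Jacobi] macro 5: S0 reads c0=2 → after 1×micro: 3; S1 reads c2=-2 → after 2×micro: 4; S2 reads c1=4 → after 1×micro: -2 ⇒ (c0=3, c1=4, c2=-2)
[Jacobi] macro 6: S0 reads c0=3 → after 1×micro: 0; S1 reads c2=-2 → after 2×micro: 4; S2 reads c1=4 → after 1×micro: -2 ⇒ (c0=0, c1=4, c2=-2)
[Jacobi] macro 7: S0 reads c0=0 → after 1×micro: 2; S1 reads c2=-2 → after 2×micro: 4; S2 reads c1=4 → after 1×micro: -2 ⇒ (c0=2, c1=4, c2=-2)
[Jacobi] macro 8: S0 reads c0=2 → after 1×micro: 3; S1 reads c2=-2 → after 2×micro: 4; S2 reads c1=4 → after 1×micro: -2 ⇒ (c0=3, c1=4, c2=-2)
[Gauss-Seidel] macro 1: S0 reads c0=0 → after 1×micro: 2; S1 reads c2=3 → after 2×micro: 4; S2 reads c1=4 → after 1×micro: -2 ⇒ (c0=2, c1=4, c2=-2)
[Gauss-Seidel] macro 2: S0 reads c0=2 → after 1×micro: 3; S1 reads c2=-2 → after 2×micro: 4; S2 reads c1=4 → after 1×micro: -2 ⇒ (c0=3, c1=4, c2=-2)
[Gauss-Seidel] macro 3: S0 reads c0=3 → after 1×micro: 0; S1 reads c2=-2 → after 2×micro: 4; S2 reads c1=4 → after 1×micro: -2 ⇒ (c0=0, c1=4, c2=-2)
[Gauss-Seidel] macro 4: S0 reads c0=0 → after 1×micro: 2; S1 reads c2=-2 → after 2×micro: 4; S2 reads c1=4 → after 1×micro: -2 ⇒ (c0=2, c1=4, c2=-2)
[Gauss-Seidel] macro 5: S0 reads c0=2 → after 1×micro: 3; S1 reads c2=-2 → after 2×micro: 4; S2 reads c1=4 → after 1×micro: -2 ⇒ (c0=3, c1=4, c2=-2)
[Gauss-Seidel] macro 6: S0 reads c0=3 → after 1×micro: 0; S1 reads c2=-2 → after 2×micro: 4; S2 reads c1=4 → after 1×micro: -2 ⇒ (c0=0, c1=4, c2=-2)
[Gauss-Seidel] macro 7: S0 reads c0=0 → after 1×micro: 2; S1 reads c2=-2 → after 2×micro: 4; S2 reads c1=4 → after 1×micro: -2 ⇒ (c0=2, c1=4, c2=-2)
[Gauss-Seidel] macro 8: S0 reads c0=2 → after 1×micro: 3; S1 reads c2=-2 → after 2×micro: 4; S2 reads c1=4 → after 1×micro: -2 ⇒ (c0=3, c1=4, c2=-2)

first divergence at macro-step: never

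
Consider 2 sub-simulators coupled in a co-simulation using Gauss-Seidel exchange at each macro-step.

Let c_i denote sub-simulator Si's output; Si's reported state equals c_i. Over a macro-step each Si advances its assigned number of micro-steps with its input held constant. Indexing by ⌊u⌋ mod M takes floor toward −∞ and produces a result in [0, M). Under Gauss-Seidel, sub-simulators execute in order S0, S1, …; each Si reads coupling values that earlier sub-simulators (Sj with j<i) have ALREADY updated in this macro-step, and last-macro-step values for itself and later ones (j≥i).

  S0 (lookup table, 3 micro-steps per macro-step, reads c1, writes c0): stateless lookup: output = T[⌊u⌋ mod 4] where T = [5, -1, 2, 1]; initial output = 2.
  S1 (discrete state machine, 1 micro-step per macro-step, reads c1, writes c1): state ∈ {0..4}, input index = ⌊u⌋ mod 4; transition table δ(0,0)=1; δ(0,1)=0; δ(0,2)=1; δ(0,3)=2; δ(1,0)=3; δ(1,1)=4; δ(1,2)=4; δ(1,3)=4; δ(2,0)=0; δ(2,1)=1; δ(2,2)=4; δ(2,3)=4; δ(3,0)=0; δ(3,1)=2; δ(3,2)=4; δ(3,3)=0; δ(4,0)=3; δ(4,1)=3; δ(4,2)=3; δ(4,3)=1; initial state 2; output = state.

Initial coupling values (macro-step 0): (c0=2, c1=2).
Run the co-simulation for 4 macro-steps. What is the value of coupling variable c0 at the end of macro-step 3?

c0 at macro-step 3 = 1

macro 1: S0 reads c1=2 → after 3×micro: 2; S1 reads c1=2 → after 1×micro: 4 ⇒ (c0=2, c1=4)
macro 2: S0 reads c1=4 → after 3×micro: 5; S1 reads c1=4 → after 1×micro: 3 ⇒ (c0=5, c1=3)
macro 3: S0 reads c1=3 → after 3×micro: 1; S1 reads c1=3 → after 1×micro: 0 ⇒ (c0=1, c1=0)
macro 4: S0 reads c1=0 → after 3×micro: 5; S1 reads c1=0 → after 1×micro: 1 ⇒ (c0=5, c1=1)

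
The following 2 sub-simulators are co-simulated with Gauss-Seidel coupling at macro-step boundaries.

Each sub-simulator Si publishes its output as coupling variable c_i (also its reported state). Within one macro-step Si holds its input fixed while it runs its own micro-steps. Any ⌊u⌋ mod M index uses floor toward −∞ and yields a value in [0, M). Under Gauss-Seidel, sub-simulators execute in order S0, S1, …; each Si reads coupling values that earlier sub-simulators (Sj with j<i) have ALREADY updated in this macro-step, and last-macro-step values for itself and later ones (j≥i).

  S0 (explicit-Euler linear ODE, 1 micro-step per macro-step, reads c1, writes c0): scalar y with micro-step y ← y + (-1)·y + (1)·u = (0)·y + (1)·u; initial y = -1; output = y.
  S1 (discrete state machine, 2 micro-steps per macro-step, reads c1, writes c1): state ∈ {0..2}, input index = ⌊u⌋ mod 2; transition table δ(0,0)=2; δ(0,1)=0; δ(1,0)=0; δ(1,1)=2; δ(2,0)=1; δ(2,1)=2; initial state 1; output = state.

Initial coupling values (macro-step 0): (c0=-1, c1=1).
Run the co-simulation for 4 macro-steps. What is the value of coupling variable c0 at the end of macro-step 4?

c0 at macro-step 4 = 1

macro 1: S0 reads c1=1 → after 1×micro: 1; S1 reads c1=1 → after 2×micro: 2 ⇒ (c0=1, c1=2)
macro 2: S0 reads c1=2 → after 1×micro: 2; S1 reads c1=2 → after 2×micro: 0 ⇒ (c0=2, c1=0)
macro 3: S0 reads c1=0 → after 1×micro: 0; S1 reads c1=0 → after 2×micro: 1 ⇒ (c0=0, c1=1)
macro 4: S0 reads c1=1 → after 1×micro: 1; S1 reads c1=1 → after 2×micro: 2 ⇒ (c0=1, c1=2)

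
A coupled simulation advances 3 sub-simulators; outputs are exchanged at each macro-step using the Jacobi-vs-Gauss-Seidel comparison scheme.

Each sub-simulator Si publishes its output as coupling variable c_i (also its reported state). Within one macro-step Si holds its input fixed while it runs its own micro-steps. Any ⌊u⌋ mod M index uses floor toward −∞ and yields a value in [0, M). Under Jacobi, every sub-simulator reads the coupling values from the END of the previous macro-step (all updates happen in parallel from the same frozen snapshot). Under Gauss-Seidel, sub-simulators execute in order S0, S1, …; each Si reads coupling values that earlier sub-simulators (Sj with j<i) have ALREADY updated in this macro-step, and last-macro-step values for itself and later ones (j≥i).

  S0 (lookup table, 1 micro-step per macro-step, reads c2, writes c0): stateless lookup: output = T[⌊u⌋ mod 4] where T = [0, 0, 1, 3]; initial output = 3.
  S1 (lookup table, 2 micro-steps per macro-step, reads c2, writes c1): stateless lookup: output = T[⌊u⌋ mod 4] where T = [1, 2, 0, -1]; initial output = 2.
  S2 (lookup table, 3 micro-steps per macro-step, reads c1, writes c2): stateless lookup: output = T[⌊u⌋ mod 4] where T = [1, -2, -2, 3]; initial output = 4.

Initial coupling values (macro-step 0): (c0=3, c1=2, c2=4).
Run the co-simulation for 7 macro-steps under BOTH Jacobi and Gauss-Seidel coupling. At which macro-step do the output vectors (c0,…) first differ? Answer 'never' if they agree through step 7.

[Jacobi] macro 1: S0 reads c2=4 → after 1×micro: 0; S1 reads c2=4 → after 2×micro: 1; S2 reads c1=2 → after 3×micro: -2 ⇒ (c0=0, c1=1, c2=-2)
[Jacobi] macro 2: S0 reads c2=-2 → after 1×micro: 1; S1 reads c2=-2 → after 2×micro: 0; S2 reads c1=1 → after 3×micro: -2 ⇒ (c0=1, c1=0, c2=-2)
[Jacobi] macro 3: S0 reads c2=-2 → after 1×micro: 1; S1 reads c2=-2 → after 2×micro: 0; S2 reads c1=0 → after 3×micro: 1 ⇒ (c0=1, c1=0, c2=1)
[Jacobi] macro 4: S0 reads c2=1 → after 1×micro: 0; S1 reads c2=1 → after 2×micro: 2; S2 reads c1=0 → after 3×micro: 1 ⇒ (c0=0, c1=2, c2=1)
[Jacobi] macro 5: S0 reads c2=1 → after 1×micro: 0; S1 reads c2=1 → after 2×micro: 2; S2 reads c1=2 → after 3×micro: -2 ⇒ (c0=0, c1=2, c2=-2)
[Jacobi] macro 6: S0 reads c2=-2 → after 1×micro: 1; S1 reads c2=-2 → after 2×micro: 0; S2 reads c1=2 → after 3×micro: -2 ⇒ (c0=1, c1=0, c2=-2)
[Jacobi] macro 7: S0 reads c2=-2 → after 1×micro: 1; S1 reads c2=-2 → after 2×micro: 0; S2 reads c1=0 → after 3×micro: 1 ⇒ (c0=1, c1=0, c2=1)
[Gauss-Seidel] macro 1: S0 reads c2=4 → after 1×micro: 0; S1 reads c2=4 → after 2×micro: 1; S2 reads c1=1 → after 3×micro: -2 ⇒ (c0=0, c1=1, c2=-2)
[Gauss-Seidel] macro 2: S0 reads c2=-2 → after 1×micro: 1; S1 reads c2=-2 → after 2×micro: 0; S2 reads c1=0 → after 3×micro: 1 ⇒ (c0=1, c1=0, c2=1)
[Gauss-Seidel] macro 3: S0 reads c2=1 → after 1×micro: 0; S1 reads c2=1 → after 2×micro: 2; S2 reads c1=2 → after 3×micro: -2 ⇒ (c0=0, c1=2, c2=-2)
[Gauss-Seidel] macro 4: S0 reads c2=-2 → after 1×micro: 1; S1 reads c2=-2 → after 2×micro: 0; S2 reads c1=0 → after 3×micro: 1 ⇒ (c0=1, c1=0, c2=1)
[Gauss-Seidel] macro 5: S0 reads c2=1 → after 1×micro: 0; S1 reads c2=1 → after 2×micro: 2; S2 reads c1=2 → after 3×micro: -2 ⇒ (c0=0, c1=2, c2=-2)
[Gauss-Seidel] macro 6: S0 reads c2=-2 → after 1×micro: 1; S1 reads c2=-2 → after 2×micro: 0; S2 reads c1=0 → after 3×micro: 1 ⇒ (c0=1, c1=0, c2=1)
[Gauss-Seidel] macro 7: S0 reads c2=1 → after 1×micro: 0; S1 reads c2=1 → after 2×micro: 2; S2 reads c1=2 → after 3×micro: -2 ⇒ (c0=0, c1=2, c2=-2)

first divergence at macro-step: 2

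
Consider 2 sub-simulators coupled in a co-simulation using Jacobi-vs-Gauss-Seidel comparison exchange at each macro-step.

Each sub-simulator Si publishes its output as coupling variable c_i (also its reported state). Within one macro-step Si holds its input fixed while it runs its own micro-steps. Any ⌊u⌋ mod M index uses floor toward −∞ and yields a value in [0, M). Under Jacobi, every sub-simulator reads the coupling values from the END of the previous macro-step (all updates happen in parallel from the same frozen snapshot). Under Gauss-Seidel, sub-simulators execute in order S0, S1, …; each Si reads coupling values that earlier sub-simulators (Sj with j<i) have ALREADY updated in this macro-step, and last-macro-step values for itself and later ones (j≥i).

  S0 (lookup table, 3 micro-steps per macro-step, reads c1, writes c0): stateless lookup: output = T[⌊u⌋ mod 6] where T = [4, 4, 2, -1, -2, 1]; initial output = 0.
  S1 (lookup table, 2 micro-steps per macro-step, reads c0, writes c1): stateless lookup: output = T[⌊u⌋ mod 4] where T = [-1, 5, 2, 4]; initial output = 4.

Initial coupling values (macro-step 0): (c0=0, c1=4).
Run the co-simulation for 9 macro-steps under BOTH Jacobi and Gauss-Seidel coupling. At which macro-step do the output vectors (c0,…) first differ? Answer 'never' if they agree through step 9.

[Jacobi] macro 1: S0 reads c1=4 → after 3×micro: -2; S1 reads c0=0 → after 2×micro: -1 ⇒ (c0=-2, c1=-1)
[Jacobi] macro 2: S0 reads c1=-1 → after 3×micro: 1; S1 reads c0=-2 → after 2×micro: 2 ⇒ (c0=1, c1=2)
[Jacobi] macro 3: S0 reads c1=2 → after 3×micro: 2; S1 reads c0=1 → after 2×micro: 5 ⇒ (c0=2, c1=5)
[Jacobi] macro 4: S0 reads c1=5 → after 3×micro: 1; S1 reads c0=2 → after 2×micro: 2 ⇒ (c0=1, c1=2)
[Jacobi] macro 5: S0 reads c1=2 → after 3×micro: 2; S1 reads c0=1 → after 2×micro: 5 ⇒ (c0=2, c1=5)
[Jacobi] macro 6: S0 reads c1=5 → after 3×micro: 1; S1 reads c0=2 → after 2×micro: 2 ⇒ (c0=1, c1=2)
[Jacobi] macro 7: S0 reads c1=2 → after 3×micro: 2; S1 reads c0=1 → after 2×micro: 5 ⇒ (c0=2, c1=5)
[Jacobi] macro 8: S0 reads c1=5 → after 3×micro: 1; S1 reads c0=2 → after 2×micro: 2 ⇒ (c0=1, c1=2)
[Jacobi] macro 9: S0 reads c1=2 → after 3×micro: 2; S1 reads c0=1 → after 2×micro: 5 ⇒ (c0=2, c1=5)
[Gauss-Seidel] macro 1: S0 reads c1=4 → after 3×micro: -2; S1 reads c0=-2 → after 2×micro: 2 ⇒ (c0=-2, c1=2)
[Gauss-Seidel] macro 2: S0 reads c1=2 → after 3×micro: 2; S1 reads c0=2 → after 2×micro: 2 ⇒ (c0=2, c1=2)
[Gauss-Seidel] macro 3: S0 reads c1=2 → after 3×micro: 2; S1 reads c0=2 → after 2×micro: 2 ⇒ (c0=2, c1=2)
[Gauss-Seidel] macro 4: S0 reads c1=2 → after 3×micro: 2; S1 reads c0=2 → after 2×micro: 2 ⇒ (c0=2, c1=2)
[Gauss-Seidel] macro 5: S0 reads c1=2 → after 3×micro: 2; S1 reads c0=2 → after 2×micro: 2 ⇒ (c0=2, c1=2)
[Gauss-Seidel] macro 6: S0 reads c1=2 → after 3×micro: 2; S1 reads c0=2 → after 2×micro: 2 ⇒ (c0=2, c1=2)
[Gauss-Seidel] macro 7: S0 reads c1=2 → after 3×micro: 2; S1 reads c0=2 → after 2×micro: 2 ⇒ (c0=2, c1=2)
[Gauss-Seidel] macro 8: S0 reads c1=2 → after 3×micro: 2; S1 reads c0=2 → after 2×micro: 2 ⇒ (c0=2, c1=2)
[Gauss-Seidel] macro 9: S0 reads c1=2 → after 3×micro: 2; S1 reads c0=2 → after 2×micro: 2 ⇒ (c0=2, c1=2)

first divergence at macro-step: 1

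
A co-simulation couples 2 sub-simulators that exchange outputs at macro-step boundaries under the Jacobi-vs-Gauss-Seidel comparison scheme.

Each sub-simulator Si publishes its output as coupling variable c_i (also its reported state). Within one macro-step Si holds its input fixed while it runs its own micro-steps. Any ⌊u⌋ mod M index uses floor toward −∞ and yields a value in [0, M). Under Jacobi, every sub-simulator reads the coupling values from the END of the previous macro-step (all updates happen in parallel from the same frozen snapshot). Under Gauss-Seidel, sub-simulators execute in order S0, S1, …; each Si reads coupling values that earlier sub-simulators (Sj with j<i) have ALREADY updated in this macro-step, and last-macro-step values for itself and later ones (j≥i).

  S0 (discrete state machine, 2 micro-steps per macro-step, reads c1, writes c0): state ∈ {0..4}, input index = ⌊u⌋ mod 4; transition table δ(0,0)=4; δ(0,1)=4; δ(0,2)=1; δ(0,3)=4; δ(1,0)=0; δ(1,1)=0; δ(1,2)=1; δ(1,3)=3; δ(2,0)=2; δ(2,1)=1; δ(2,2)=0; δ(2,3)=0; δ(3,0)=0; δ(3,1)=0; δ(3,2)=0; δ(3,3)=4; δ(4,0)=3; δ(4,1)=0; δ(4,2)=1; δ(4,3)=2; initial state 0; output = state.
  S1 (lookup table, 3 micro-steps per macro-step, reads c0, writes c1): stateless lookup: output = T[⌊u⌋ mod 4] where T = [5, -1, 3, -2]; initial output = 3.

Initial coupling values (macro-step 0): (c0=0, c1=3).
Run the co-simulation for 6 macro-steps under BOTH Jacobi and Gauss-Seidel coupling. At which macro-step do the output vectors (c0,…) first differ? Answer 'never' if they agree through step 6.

[Jacobi] macro 1: S0 reads c1=3 → after 2×micro: 2; S1 reads c0=0 → after 3×micro: 5 ⇒ (c0=2, c1=5)
[Jacobi] macro 2: S0 reads c1=5 → after 2×micro: 0; S1 reads c0=2 → after 3×micro: 3 ⇒ (c0=0, c1=3)
[Jacobi] macro 3: S0 reads c1=3 → after 2×micro: 2; S1 reads c0=0 → after 3×micro: 5 ⇒ (c0=2, c1=5)
[Jacobi] macro 4: S0 reads c1=5 → after 2×micro: 0; S1 reads c0=2 → after 3×micro: 3 ⇒ (c0=0, c1=3)
[Jacobi] macro 5: S0 reads c1=3 → after 2×micro: 2; S1 reads c0=0 → after 3×micro: 5 ⇒ (c0=2, c1=5)
[Jacobi] macro 6: S0 reads c1=5 → after 2×micro: 0; S1 reads c0=2 → after 3×micro: 3 ⇒ (c0=0, c1=3)
[Gauss-Seidel] macro 1: S0 reads c1=3 → after 2×micro: 2; S1 reads c0=2 → after 3×micro: 3 ⇒ (c0=2, c1=3)
[Gauss-Seidel] macro 2: S0 reads c1=3 → after 2×micro: 4; S1 reads c0=4 → after 3×micro: 5 ⇒ (c0=4, c1=5)
[Gauss-Seidel] macro 3: S0 reads c1=5 → after 2×micro: 4; S1 reads c0=4 → after 3×micro: 5 ⇒ (c0=4, c1=5)
[Gauss-Seidel] macro 4: S0 reads c1=5 → after 2×micro: 4; S1 reads c0=4 → after 3×micro: 5 ⇒ (c0=4, c1=5)
[Gauss-Seidel] macro 5: S0 reads c1=5 → after 2×micro: 4; S1 reads c0=4 → after 3×micro: 5 ⇒ (c0=4, c1=5)
[Gauss-Seidel] macro 6: S0 reads c1=5 → after 2×micro: 4; S1 reads c0=4 → after 3×micro: 5 ⇒ (c0=4, c1=5)

first divergence at macro-step: 1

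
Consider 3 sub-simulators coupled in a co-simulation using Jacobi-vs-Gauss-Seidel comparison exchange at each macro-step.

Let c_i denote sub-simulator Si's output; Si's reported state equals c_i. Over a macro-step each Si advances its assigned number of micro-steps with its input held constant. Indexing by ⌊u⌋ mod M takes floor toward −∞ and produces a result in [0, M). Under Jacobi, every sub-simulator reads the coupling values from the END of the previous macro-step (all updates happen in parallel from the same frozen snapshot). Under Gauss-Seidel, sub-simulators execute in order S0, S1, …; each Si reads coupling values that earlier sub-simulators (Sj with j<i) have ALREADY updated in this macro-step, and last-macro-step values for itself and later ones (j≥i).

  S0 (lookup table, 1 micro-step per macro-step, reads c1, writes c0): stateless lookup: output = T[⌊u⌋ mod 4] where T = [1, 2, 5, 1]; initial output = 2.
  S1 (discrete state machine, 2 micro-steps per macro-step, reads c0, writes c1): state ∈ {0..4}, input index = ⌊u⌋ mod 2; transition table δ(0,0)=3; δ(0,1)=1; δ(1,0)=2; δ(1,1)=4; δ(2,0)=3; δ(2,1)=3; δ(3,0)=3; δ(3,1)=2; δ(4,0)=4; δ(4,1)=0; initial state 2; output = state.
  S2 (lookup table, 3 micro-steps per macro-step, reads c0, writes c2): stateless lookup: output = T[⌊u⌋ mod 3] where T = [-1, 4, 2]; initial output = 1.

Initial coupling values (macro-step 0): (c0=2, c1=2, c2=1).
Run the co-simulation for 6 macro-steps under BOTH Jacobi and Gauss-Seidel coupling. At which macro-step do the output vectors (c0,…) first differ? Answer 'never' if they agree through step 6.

first divergence at macro-step: 1

[Jacobi] macro 1: S0 reads c1=2 → after 1×micro: 5; S1 reads c0=2 → after 2×micro: 3; S2 reads c0=2 → after 3×micro: 2 ⇒ (c0=5, c1=3, c2=2)
[Jacobi] macro 2: S0 reads c1=3 → after 1×micro: 1; S1 reads c0=5 → after 2×micro: 3; S2 reads c0=5 → after 3×micro: 2 ⇒ (c0=1, c1=3, c2=2)
[Jacobi] macro 3: S0 reads c1=3 → after 1×micro: 1; S1 reads c0=1 → after 2×micro: 3; S2 reads c0=1 → after 3×micro: 4 ⇒ (c0=1, c1=3, c2=4)
[Jacobi] macro 4: S0 reads c1=3 → after 1×micro: 1; S1 reads c0=1 → after 2×micro: 3; S2 reads c0=1 → after 3×micro: 4 ⇒ (c0=1, c1=3, c2=4)
[Jacobi] macro 5: S0 reads c1=3 → after 1×micro: 1; S1 reads c0=1 → after 2×micro: 3; S2 reads c0=1 → after 3×micro: 4 ⇒ (c0=1, c1=3, c2=4)
[Jacobi] macro 6: S0 reads c1=3 → after 1×micro: 1; S1 reads c0=1 → after 2×micro: 3; S2 reads c0=1 → after 3×micro: 4 ⇒ (c0=1, c1=3, c2=4)
[Gauss-Seidel] macro 1: S0 reads c1=2 → after 1×micro: 5; S1 reads c0=5 → after 2×micro: 2; S2 reads c0=5 → after 3×micro: 2 ⇒ (c0=5, c1=2, c2=2)
[Gauss-Seidel] macro 2: S0 reads c1=2 → after 1×micro: 5; S1 reads c0=5 → after 2×micro: 2; S2 reads c0=5 → after 3×micro: 2 ⇒ (c0=5, c1=2, c2=2)
[Gauss-Seidel] macro 3: S0 reads c1=2 → after 1×micro: 5; S1 reads c0=5 → after 2×micro: 2; S2 reads c0=5 → after 3×micro: 2 ⇒ (c0=5, c1=2, c2=2)
[Gauss-Seidel] macro 4: S0 reads c1=2 → after 1×micro: 5; S1 reads c0=5 → after 2×micro: 2; S2 reads c0=5 → after 3×micro: 2 ⇒ (c0=5, c1=2, c2=2)
[Gauss-Seidel] macro 5: S0 reads c1=2 → after 1×micro: 5; S1 reads c0=5 → after 2×micro: 2; S2 reads c0=5 → after 3×micro: 2 ⇒ (c0=5, c1=2, c2=2)
[Gauss-Seidel] macro 6: S0 reads c1=2 → after 1×micro: 5; S1 reads c0=5 → after 2×micro: 2; S2 reads c0=5 → after 3×micro: 2 ⇒ (c0=5, c1=2, c2=2)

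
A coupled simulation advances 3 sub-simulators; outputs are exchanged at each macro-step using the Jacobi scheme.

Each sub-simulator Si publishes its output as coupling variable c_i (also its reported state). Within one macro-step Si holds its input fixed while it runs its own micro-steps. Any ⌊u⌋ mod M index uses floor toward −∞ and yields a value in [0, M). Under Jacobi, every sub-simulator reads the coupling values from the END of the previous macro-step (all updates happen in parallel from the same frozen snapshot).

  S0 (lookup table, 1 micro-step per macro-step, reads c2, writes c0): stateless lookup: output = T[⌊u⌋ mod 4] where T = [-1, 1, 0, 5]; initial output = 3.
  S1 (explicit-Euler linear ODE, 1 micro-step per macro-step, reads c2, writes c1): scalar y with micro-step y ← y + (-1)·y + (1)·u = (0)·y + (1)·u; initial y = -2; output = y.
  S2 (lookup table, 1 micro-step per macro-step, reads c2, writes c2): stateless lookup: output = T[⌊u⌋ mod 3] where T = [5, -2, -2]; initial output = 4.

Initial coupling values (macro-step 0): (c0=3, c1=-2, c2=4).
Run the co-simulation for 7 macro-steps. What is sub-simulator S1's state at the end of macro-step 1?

S1 state at macro-step 1 = 4

macro 1: S0 reads c2=4 → after 1×micro: -1; S1 reads c2=4 → after 1×micro: 4; S2 reads c2=4 → after 1×micro: -2 ⇒ (c0=-1, c1=4, c2=-2)
macro 2: S0 reads c2=-2 → after 1×micro: 0; S1 reads c2=-2 → after 1×micro: -2; S2 reads c2=-2 → after 1×micro: -2 ⇒ (c0=0, c1=-2, c2=-2)
macro 3: S0 reads c2=-2 → after 1×micro: 0; S1 reads c2=-2 → after 1×micro: -2; S2 reads c2=-2 → after 1×micro: -2 ⇒ (c0=0, c1=-2, c2=-2)
macro 4: S0 reads c2=-2 → after 1×micro: 0; S1 reads c2=-2 → after 1×micro: -2; S2 reads c2=-2 → after 1×micro: -2 ⇒ (c0=0, c1=-2, c2=-2)
macro 5: S0 reads c2=-2 → after 1×micro: 0; S1 reads c2=-2 → after 1×micro: -2; S2 reads c2=-2 → after 1×micro: -2 ⇒ (c0=0, c1=-2, c2=-2)
macro 6: S0 reads c2=-2 → after 1×micro: 0; S1 reads c2=-2 → after 1×micro: -2; S2 reads c2=-2 → after 1×micro: -2 ⇒ (c0=0, c1=-2, c2=-2)
macro 7: S0 reads c2=-2 → after 1×micro: 0; S1 reads c2=-2 → after 1×micro: -2; S2 reads c2=-2 → after 1×micro: -2 ⇒ (c0=0, c1=-2, c2=-2)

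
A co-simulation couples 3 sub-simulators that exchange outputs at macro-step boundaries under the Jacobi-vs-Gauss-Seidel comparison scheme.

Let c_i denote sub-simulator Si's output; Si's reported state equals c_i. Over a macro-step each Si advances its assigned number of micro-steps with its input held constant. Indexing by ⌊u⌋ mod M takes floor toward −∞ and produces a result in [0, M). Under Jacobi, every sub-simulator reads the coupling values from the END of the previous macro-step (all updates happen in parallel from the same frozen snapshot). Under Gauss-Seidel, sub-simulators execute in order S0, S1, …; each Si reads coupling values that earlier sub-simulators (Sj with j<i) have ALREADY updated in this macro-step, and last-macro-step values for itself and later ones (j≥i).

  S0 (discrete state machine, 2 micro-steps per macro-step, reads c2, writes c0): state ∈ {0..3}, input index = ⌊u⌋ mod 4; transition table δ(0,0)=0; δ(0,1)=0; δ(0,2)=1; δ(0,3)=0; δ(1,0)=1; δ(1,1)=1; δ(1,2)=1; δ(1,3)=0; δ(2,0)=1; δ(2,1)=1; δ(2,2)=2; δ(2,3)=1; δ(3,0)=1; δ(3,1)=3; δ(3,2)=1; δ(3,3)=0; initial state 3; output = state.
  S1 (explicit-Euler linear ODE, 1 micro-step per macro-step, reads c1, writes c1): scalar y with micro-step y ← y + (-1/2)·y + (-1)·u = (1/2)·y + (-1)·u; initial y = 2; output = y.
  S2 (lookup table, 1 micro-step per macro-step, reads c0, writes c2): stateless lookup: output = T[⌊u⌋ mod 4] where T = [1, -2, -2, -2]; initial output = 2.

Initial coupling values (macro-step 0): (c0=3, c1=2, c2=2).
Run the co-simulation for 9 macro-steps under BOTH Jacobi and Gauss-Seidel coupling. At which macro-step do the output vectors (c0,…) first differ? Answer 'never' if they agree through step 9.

[Jacobi] macro 1: S0 reads c2=2 → after 2×micro: 1; S1 reads c1=2 → after 1×micro: -1; S2 reads c0=3 → after 1×micro: -2 ⇒ (c0=1, c1=-1, c2=-2)
[Jacobi] macro 2: S0 reads c2=-2 → after 2×micro: 1; S1 reads c1=-1 → after 1×micro: 1/2; S2 reads c0=1 → after 1×micro: -2 ⇒ (c0=1, c1=1/2, c2=-2)
[Jacobi] macro 3: S0 reads c2=-2 → after 2×micro: 1; S1 reads c1=1/2 → after 1×micro: -1/4; S2 reads c0=1 → after 1×micro: -2 ⇒ (c0=1, c1=-1/4, c2=-2)
[Jacobi] macro 4: S0 reads c2=-2 → after 2×micro: 1; S1 reads c1=-1/4 → after 1×micro: 1/8; S2 reads c0=1 → after 1×micro: -2 ⇒ (c0=1, c1=1/8, c2=-2)
[Jacobi] macro 5: S0 reads c2=-2 → after 2×micro: 1; S1 reads c1=1/8 → after 1×micro: -1/16; S2 reads c0=1 → after 1×micro: -2 ⇒ (c0=1, c1=-1/16, c2=-2)
[Jacobi] macro 6: S0 reads c2=-2 → after 2×micro: 1; S1 reads c1=-1/16 → after 1×micro: 1/32; S2 reads c0=1 → after 1×micro: -2 ⇒ (c0=1, c1=1/32, c2=-2)
[Jacobi] macro 7: S0 reads c2=-2 → after 2×micro: 1; S1 reads c1=1/32 → after 1×micro: -1/64; S2 reads c0=1 → after 1×micro: -2 ⇒ (c0=1, c1=-1/64, c2=-2)
[Jacobi] macro 8: S0 reads c2=-2 → after 2×micro: 1; S1 reads c1=-1/64 → after 1×micro: 1/128; S2 reads c0=1 → after 1×micro: -2 ⇒ (c0=1, c1=1/128, c2=-2)
[Jacobi] macro 9: S0 reads c2=-2 → after 2×micro: 1; S1 reads c1=1/128 → after 1×micro: -1/256; S2 reads c0=1 → after 1×micro: -2 ⇒ (c0=1, c1=-1/256, c2=-2)
[Gauss-Seidel] macro 1: S0 reads c2=2 → after 2×micro: 1; S1 reads c1=2 → after 1×micro: -1; S2 reads c0=1 → after 1×micro: -2 ⇒ (c0=1, c1=-1, c2=-2)
[Gauss-Seidel] macro 2: S0 reads c2=-2 → after 2×micro: 1; S1 reads c1=-1 → after 1×micro: 1/2; S2 reads c0=1 → after 1×micro: -2 ⇒ (c0=1, c1=1/2, c2=-2)
[Gauss-Seidel] macro 3: S0 reads c2=-2 → after 2×micro: 1; S1 reads c1=1/2 → after 1×micro: -1/4; S2 reads c0=1 → after 1×micro: -2 ⇒ (c0=1, c1=-1/4, c2=-2)
[Gauss-Seidel] macro 4: S0 reads c2=-2 → after 2×micro: 1; S1 reads c1=-1/4 → after 1×micro: 1/8; S2 reads c0=1 → after 1×micro: -2 ⇒ (c0=1, c1=1/8, c2=-2)
[Gauss-Seidel] macro 5: S0 reads c2=-2 → after 2×micro: 1; S1 reads c1=1/8 → after 1×micro: -1/16; S2 reads c0=1 → after 1×micro: -2 ⇒ (c0=1, c1=-1/16, c2=-2)
[Gauss-Seidel] macro 6: S0 reads c2=-2 → after 2×micro: 1; S1 reads c1=-1/16 → after 1×micro: 1/32; S2 reads c0=1 → after 1×micro: -2 ⇒ (c0=1, c1=1/32, c2=-2)
[Gauss-Seidel] macro 7: S0 reads c2=-2 → after 2×micro: 1; S1 reads c1=1/32 → after 1×micro: -1/64; S2 reads c0=1 → after 1×micro: -2 ⇒ (c0=1, c1=-1/64, c2=-2)
[Gauss-Seidel] macro 8: S0 reads c2=-2 → after 2×micro: 1; S1 reads c1=-1/64 → after 1×micro: 1/128; S2 reads c0=1 → after 1×micro: -2 ⇒ (c0=1, c1=1/128, c2=-2)
[Gauss-Seidel] macro 9: S0 reads c2=-2 → after 2×micro: 1; S1 reads c1=1/128 → after 1×micro: -1/256; S2 reads c0=1 → after 1×micro: -2 ⇒ (c0=1, c1=-1/256, c2=-2)

first divergence at macro-step: never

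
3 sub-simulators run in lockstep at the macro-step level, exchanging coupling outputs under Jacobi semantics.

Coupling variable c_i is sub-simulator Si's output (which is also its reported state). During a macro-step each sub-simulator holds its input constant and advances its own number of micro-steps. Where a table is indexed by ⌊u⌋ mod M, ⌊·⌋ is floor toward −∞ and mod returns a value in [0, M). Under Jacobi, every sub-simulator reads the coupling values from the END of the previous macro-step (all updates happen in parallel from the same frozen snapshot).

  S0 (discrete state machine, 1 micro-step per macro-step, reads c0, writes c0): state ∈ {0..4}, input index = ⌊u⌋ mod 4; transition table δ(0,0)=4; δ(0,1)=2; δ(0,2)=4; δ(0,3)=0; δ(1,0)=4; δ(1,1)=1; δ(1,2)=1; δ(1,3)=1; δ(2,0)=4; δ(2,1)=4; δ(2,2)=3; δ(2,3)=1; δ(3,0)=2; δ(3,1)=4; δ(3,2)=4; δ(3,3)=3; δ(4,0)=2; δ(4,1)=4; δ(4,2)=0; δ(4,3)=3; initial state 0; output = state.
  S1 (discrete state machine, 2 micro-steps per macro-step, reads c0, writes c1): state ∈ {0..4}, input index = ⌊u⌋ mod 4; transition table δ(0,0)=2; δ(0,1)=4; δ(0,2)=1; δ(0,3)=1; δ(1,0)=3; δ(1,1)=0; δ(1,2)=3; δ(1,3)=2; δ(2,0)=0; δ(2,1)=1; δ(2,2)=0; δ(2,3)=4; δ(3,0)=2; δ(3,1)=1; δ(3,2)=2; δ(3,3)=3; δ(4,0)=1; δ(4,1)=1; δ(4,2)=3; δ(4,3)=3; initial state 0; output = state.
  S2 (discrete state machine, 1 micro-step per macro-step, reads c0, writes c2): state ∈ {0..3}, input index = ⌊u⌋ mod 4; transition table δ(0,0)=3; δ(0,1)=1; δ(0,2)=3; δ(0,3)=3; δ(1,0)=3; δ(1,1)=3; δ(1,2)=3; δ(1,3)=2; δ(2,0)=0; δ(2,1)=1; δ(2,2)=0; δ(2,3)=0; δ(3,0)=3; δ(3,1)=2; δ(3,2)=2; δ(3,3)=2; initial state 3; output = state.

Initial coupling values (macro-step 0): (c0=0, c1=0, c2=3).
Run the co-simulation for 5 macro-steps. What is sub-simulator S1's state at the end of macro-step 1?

S1 state at macro-step 1 = 0

macro 1: S0 reads c0=0 → after 1×micro: 4; S1 reads c0=0 → after 2×micro: 0; S2 reads c0=0 → after 1×micro: 3 ⇒ (c0=4, c1=0, c2=3)
macro 2: S0 reads c0=4 → after 1×micro: 2; S1 reads c0=4 → after 2×micro: 0; S2 reads c0=4 → after 1×micro: 3 ⇒ (c0=2, c1=0, c2=3)
macro 3: S0 reads c0=2 → after 1×micro: 3; S1 reads c0=2 → after 2×micro: 3; S2 reads c0=2 → after 1×micro: 2 ⇒ (c0=3, c1=3, c2=2)
macro 4: S0 reads c0=3 → after 1×micro: 3; S1 reads c0=3 → after 2×micro: 3; S2 reads c0=3 → after 1×micro: 0 ⇒ (c0=3, c1=3, c2=0)
macro 5: S0 reads c0=3 → after 1×micro: 3; S1 reads c0=3 → after 2×micro: 3; S2 reads c0=3 → after 1×micro: 3 ⇒ (c0=3, c1=3, c2=3)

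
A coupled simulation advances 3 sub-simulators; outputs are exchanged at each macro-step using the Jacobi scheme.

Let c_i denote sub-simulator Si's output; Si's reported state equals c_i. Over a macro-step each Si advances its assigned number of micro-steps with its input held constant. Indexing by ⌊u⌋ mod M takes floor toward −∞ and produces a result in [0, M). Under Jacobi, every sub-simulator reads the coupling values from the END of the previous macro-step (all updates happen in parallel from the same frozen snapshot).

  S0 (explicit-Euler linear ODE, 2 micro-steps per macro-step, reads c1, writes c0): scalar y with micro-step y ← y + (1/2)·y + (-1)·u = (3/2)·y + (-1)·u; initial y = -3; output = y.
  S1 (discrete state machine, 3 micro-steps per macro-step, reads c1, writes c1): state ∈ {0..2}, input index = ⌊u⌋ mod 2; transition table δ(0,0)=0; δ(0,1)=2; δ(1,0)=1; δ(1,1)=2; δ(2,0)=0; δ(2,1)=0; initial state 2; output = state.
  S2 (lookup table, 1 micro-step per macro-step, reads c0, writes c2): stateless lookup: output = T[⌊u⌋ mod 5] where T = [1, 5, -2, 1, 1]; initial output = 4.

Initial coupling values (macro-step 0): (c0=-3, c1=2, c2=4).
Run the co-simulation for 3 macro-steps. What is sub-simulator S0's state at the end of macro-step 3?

macro 1: S0 reads c1=2 → after 2×micro: -47/4; S1 reads c1=2 → after 3×micro: 0; S2 reads c0=-3 → after 1×micro: -2 ⇒ (c0=-47/4, c1=0, c2=-2)
macro 2: S0 reads c1=0 → after 2×micro: -423/16; S1 reads c1=0 → after 3×micro: 0; S2 reads c0=-47/4 → after 1×micro: 1 ⇒ (c0=-423/16, c1=0, c2=1)
macro 3: S0 reads c1=0 → after 2×micro: -3807/64; S1 reads c1=0 → after 3×micro: 0; S2 reads c0=-423/16 → after 1×micro: 1 ⇒ (c0=-3807/64, c1=0, c2=1)

S0 state at macro-step 3 = -3807/64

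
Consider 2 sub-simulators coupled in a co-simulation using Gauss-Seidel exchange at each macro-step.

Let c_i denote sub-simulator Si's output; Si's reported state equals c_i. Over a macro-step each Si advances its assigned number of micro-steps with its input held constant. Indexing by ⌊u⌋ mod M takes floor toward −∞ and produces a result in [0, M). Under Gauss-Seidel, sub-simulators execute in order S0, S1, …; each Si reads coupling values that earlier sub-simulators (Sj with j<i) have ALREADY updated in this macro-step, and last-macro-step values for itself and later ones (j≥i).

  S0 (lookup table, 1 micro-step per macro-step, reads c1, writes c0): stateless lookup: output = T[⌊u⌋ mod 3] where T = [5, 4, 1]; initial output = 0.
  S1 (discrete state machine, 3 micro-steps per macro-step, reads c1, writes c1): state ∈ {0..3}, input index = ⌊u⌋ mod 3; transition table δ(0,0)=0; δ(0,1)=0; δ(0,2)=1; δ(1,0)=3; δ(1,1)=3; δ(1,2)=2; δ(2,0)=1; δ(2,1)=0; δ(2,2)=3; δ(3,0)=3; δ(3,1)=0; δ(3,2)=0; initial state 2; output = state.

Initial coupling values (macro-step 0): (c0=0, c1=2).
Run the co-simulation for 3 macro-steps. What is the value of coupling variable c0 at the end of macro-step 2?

macro 1: S0 reads c1=2 → after 1×micro: 1; S1 reads c1=2 → after 3×micro: 1 ⇒ (c0=1, c1=1)
macro 2: S0 reads c1=1 → after 1×micro: 4; S1 reads c1=1 → after 3×micro: 0 ⇒ (c0=4, c1=0)
macro 3: S0 reads c1=0 → after 1×micro: 5; S1 reads c1=0 → after 3×micro: 0 ⇒ (c0=5, c1=0)

c0 at macro-step 2 = 4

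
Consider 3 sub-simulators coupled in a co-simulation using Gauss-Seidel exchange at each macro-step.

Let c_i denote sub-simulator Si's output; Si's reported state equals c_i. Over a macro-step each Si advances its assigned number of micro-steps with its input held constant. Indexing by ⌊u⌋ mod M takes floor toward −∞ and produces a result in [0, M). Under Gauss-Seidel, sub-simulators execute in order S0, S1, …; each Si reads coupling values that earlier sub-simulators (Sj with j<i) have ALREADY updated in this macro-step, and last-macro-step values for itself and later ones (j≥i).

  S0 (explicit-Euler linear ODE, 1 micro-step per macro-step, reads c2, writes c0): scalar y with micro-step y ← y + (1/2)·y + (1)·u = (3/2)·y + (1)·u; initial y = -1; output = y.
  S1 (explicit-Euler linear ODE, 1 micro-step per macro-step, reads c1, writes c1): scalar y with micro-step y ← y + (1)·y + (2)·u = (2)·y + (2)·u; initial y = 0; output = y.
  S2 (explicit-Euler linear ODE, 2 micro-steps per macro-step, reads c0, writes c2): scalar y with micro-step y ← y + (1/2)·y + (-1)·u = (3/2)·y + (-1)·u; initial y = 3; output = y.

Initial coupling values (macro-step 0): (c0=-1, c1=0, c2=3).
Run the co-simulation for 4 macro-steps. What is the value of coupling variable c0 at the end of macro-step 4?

c0 at macro-step 4 = -507/32

macro 1: S0 reads c2=3 → after 1×micro: 3/2; S1 reads c1=0 → after 1×micro: 0; S2 reads c0=3/2 → after 2×micro: 3 ⇒ (c0=3/2, c1=0, c2=3)
macro 2: S0 reads c2=3 → after 1×micro: 21/4; S1 reads c1=0 → after 1×micro: 0; S2 reads c0=21/4 → after 2×micro: -51/8 ⇒ (c0=21/4, c1=0, c2=-51/8)
macro 3: S0 reads c2=-51/8 → after 1×micro: 3/2; S1 reads c1=0 → after 1×micro: 0; S2 reads c0=3/2 → after 2×micro: -579/32 ⇒ (c0=3/2, c1=0, c2=-579/32)
macro 4: S0 reads c2=-579/32 → after 1×micro: -507/32; S1 reads c1=0 → after 1×micro: 0; S2 reads c0=-507/32 → after 2×micro: -141/128 ⇒ (c0=-507/32, c1=0, c2=-141/128)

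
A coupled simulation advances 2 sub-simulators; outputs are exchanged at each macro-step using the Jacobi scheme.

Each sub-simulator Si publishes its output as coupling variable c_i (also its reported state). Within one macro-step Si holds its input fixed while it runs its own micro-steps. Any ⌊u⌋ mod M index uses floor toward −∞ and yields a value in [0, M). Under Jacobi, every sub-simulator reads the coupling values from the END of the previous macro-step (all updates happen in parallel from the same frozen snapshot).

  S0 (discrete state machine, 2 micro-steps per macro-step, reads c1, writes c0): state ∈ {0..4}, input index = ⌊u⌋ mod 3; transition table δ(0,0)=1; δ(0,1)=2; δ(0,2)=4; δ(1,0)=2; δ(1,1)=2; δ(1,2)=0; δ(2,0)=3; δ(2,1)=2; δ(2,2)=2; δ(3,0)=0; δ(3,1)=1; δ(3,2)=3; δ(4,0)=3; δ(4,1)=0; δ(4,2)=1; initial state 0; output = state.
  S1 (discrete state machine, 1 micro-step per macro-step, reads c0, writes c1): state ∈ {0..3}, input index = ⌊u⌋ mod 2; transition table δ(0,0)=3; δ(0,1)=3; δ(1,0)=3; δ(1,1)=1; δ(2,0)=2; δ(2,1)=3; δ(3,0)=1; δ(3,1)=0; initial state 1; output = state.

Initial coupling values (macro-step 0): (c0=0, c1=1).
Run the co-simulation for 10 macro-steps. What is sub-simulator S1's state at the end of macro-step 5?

macro 1: S0 reads c1=1 → after 2×micro: 2; S1 reads c0=0 → after 1×micro: 3 ⇒ (c0=2, c1=3)
macro 2: S0 reads c1=3 → after 2×micro: 0; S1 reads c0=2 → after 1×micro: 1 ⇒ (c0=0, c1=1)
macro 3: S0 reads c1=1 → after 2×micro: 2; S1 reads c0=0 → after 1×micro: 3 ⇒ (c0=2, c1=3)
macro 4: S0 reads c1=3 → after 2×micro: 0; S1 reads c0=2 → after 1×micro: 1 ⇒ (c0=0, c1=1)
macro 5: S0 reads c1=1 → after 2×micro: 2; S1 reads c0=0 → after 1×micro: 3 ⇒ (c0=2, c1=3)
macro 6: S0 reads c1=3 → after 2×micro: 0; S1 reads c0=2 → after 1×micro: 1 ⇒ (c0=0, c1=1)
macro 7: S0 reads c1=1 → after 2×micro: 2; S1 reads c0=0 → after 1×micro: 3 ⇒ (c0=2, c1=3)
macro 8: S0 reads c1=3 → after 2×micro: 0; S1 reads c0=2 → after 1×micro: 1 ⇒ (c0=0, c1=1)
macro 9: S0 reads c1=1 → after 2×micro: 2; S1 reads c0=0 → after 1×micro: 3 ⇒ (c0=2, c1=3)
macro 10: S0 reads c1=3 → after 2×micro: 0; S1 reads c0=2 → after 1×micro: 1 ⇒ (c0=0, c1=1)

S1 state at macro-step 5 = 3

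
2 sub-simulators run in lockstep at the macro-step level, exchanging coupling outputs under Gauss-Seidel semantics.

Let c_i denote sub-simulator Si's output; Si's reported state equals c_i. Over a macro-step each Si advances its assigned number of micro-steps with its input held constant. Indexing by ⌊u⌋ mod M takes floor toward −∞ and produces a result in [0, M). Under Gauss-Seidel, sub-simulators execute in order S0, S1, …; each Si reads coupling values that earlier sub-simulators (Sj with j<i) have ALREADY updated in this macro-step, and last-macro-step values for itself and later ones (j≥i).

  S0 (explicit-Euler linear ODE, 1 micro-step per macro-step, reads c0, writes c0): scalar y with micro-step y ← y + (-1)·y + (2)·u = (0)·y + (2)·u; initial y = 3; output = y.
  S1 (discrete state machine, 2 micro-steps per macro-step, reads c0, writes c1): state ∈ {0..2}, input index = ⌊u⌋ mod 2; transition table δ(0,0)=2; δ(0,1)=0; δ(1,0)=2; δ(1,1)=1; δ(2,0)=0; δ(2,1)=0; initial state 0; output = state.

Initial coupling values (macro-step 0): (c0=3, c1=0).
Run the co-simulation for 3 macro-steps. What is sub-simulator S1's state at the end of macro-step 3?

S1 state at macro-step 3 = 0

macro 1: S0 reads c0=3 → after 1×micro: 6; S1 reads c0=6 → after 2×micro: 0 ⇒ (c0=6, c1=0)
macro 2: S0 reads c0=6 → after 1×micro: 12; S1 reads c0=12 → after 2×micro: 0 ⇒ (c0=12, c1=0)
macro 3: S0 reads c0=12 → after 1×micro: 24; S1 reads c0=24 → after 2×micro: 0 ⇒ (c0=24, c1=0)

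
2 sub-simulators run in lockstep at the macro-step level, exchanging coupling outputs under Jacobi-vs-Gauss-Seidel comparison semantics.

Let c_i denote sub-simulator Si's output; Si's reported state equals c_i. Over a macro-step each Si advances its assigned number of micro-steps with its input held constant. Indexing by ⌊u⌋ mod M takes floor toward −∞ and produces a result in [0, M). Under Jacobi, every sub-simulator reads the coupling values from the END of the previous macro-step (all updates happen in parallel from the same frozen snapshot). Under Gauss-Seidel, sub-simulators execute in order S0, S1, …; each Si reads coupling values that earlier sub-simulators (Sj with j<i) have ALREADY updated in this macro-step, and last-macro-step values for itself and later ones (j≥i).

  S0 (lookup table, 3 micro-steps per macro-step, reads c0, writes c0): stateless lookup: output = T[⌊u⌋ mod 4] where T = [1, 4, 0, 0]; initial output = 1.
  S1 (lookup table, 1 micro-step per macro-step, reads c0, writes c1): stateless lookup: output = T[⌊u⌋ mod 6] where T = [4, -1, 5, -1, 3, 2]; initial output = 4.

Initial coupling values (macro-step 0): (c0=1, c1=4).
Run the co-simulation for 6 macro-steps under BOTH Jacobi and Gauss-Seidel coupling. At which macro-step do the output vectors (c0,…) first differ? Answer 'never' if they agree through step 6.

first divergence at macro-step: 1

[Jacobi] macro 1: S0 reads c0=1 → after 3×micro: 4; S1 reads c0=1 → after 1×micro: -1 ⇒ (c0=4, c1=-1)
[Jacobi] macro 2: S0 reads c0=4 → after 3×micro: 1; S1 reads c0=4 → after 1×micro: 3 ⇒ (c0=1, c1=3)
[Jacobi] macro 3: S0 reads c0=1 → after 3×micro: 4; S1 reads c0=1 → after 1×micro: -1 ⇒ (c0=4, c1=-1)
[Jacobi] macro 4: S0 reads c0=4 → after 3×micro: 1; S1 reads c0=4 → after 1×micro: 3 ⇒ (c0=1, c1=3)
[Jacobi] macro 5: S0 reads c0=1 → after 3×micro: 4; S1 reads c0=1 → after 1×micro: -1 ⇒ (c0=4, c1=-1)
[Jacobi] macro 6: S0 reads c0=4 → after 3×micro: 1; S1 reads c0=4 → after 1×micro: 3 ⇒ (c0=1, c1=3)
[Gauss-Seidel] macro 1: S0 reads c0=1 → after 3×micro: 4; S1 reads c0=4 → after 1×micro: 3 ⇒ (c0=4, c1=3)
[Gauss-Seidel] macro 2: S0 reads c0=4 → after 3×micro: 1; S1 reads c0=1 → after 1×micro: -1 ⇒ (c0=1, c1=-1)
[Gauss-Seidel] macro 3: S0 reads c0=1 → after 3×micro: 4; S1 reads c0=4 → after 1×micro: 3 ⇒ (c0=4, c1=3)
[Gauss-Seidel] macro 4: S0 reads c0=4 → after 3×micro: 1; S1 reads c0=1 → after 1×micro: -1 ⇒ (c0=1, c1=-1)
[Gauss-Seidel] macro 5: S0 reads c0=1 → after 3×micro: 4; S1 reads c0=4 → after 1×micro: 3 ⇒ (c0=4, c1=3)
[Gauss-Seidel] macro 6: S0 reads c0=4 → after 3×micro: 1; S1 reads c0=1 → after 1×micro: -1 ⇒ (c0=1, c1=-1)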